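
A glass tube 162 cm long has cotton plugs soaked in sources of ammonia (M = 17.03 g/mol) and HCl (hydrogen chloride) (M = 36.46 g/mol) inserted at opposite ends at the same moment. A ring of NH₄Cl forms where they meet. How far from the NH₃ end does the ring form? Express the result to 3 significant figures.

The fronts meet when d_NH₃ + d_HCl = L with d_NH₃/d_HCl = √(M_HCl/M_NH₃) (Graham's law). Here √(M_HCl/M_NH₃) = √(36.46/17.03) = 1.463.
With d_NH₃ + d_HCl = 162 cm, d_HCl = 162/(1 + 1.463) = 65.77 cm.
d_NH₃ = 162 − 65.77 = 96.2 cm.

96.2 cm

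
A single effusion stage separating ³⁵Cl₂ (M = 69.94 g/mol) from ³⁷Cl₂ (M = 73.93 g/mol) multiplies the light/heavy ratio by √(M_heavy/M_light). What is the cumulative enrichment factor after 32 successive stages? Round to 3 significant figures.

The single-stage factor is √(M_heavy/M_light), so 32 stages give [√(73.93/69.94)]^32 = (73.93/69.94)^(32/2).
= 1.05705^16 = 2.43.

2.43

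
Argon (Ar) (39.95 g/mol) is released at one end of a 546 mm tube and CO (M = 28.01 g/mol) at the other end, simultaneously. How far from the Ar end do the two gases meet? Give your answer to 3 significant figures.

249 mm

Graham's law gives d_Ar/d_CO = rate_Ar/rate_CO = √(M_CO/M_Ar) = √(28.01/39.95) = 0.8373.
With d_Ar + d_CO = 546 mm, d_CO = 546/(1 + 0.8373) = 297.2 mm.
d_Ar = 546 − 297.2 = 249 mm.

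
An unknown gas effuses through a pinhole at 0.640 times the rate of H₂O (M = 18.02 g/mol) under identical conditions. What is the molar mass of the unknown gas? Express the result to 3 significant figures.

44.0 g/mol

Graham's law gives rate_X/rate_H₂O = √(M_H₂O/M_X).
0.640 = √(18.02/M_X)
M_X = 18.02 / 0.640² = 18.02 / 0.4096 = 44.0 g/mol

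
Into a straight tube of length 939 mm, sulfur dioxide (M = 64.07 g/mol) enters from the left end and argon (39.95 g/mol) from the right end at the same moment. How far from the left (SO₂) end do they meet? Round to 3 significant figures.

Distances travelled in equal time are proportional to diffusion rates, so d_SO₂/d_Ar = √(M_Ar/M_SO₂) = √(39.95/64.07) = 0.7896.
With d_SO₂ + d_Ar = 939 mm, d_Ar = 939/(1 + 0.7896) = 524.7 mm.
d_SO₂ = 939 − 524.7 = 414 mm.

414 mm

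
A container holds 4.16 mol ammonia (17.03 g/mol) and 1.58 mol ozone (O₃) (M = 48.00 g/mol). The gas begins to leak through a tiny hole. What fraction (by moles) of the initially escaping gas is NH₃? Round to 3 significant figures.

0.816

The effusion rate of species i is ∝ p_i/√M_i ∝ n_i/√M_i.
x_NH₃(eff) = (n_NH₃/√M_NH₃) / (n_NH₃/√M_NH₃ + n_O₃/√M_O₃)
= (4.16/√17.03) / (4.16/√17.03 + 1.58/√48.00) = 1.008/(1.008 + 0.2281) = 0.816.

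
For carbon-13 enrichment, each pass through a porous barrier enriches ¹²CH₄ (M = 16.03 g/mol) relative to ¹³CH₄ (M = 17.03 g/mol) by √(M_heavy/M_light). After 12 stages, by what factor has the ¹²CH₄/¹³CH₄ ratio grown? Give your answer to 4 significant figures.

Overall factor = α^12 with α = √(17.03/16.03), i.e. (17.03/16.03)^(12/2).
= 1.06238^6 = 1.438.

1.438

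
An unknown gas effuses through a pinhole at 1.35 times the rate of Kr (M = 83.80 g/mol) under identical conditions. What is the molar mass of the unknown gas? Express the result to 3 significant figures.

46.0 g/mol

By Graham's law, rate_X/rate_Kr = √(M_Kr/M_X).
1.35 = √(83.80/M_X)
M_X = 83.80 / 1.35² = 83.80 / 1.823 = 46.0 g/mol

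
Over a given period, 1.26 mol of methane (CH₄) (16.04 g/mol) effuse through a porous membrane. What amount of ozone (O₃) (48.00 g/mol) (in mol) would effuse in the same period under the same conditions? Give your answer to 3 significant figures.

From Graham's law, rate_O₃/rate_CH₄ = √(M_CH₄/M_O₃) = √(16.04/48.00) = √0.3342 = 0.5781.
So the amount for O₃ is 1.26 × 0.5781 = 0.728 mol.

0.728 mol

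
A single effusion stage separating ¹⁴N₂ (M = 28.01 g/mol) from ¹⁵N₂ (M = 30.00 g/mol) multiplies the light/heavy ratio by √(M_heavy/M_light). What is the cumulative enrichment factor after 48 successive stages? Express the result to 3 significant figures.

5.19

Each stage multiplies the ratio by α = √(30.00/28.01), so after 48 stages the overall factor is α^48 = (30.00/28.01)^(48/2).
= 1.07105^24 = 5.19.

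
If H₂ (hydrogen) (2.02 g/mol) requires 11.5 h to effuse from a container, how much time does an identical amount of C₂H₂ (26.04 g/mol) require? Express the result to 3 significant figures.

41.3 h

By Graham's law, t_C₂H₂/t_H₂ = √(M_C₂H₂/M_H₂) = √(26.04/2.02) = √12.89 = 3.590.
So the time for C₂H₂ is 11.5 × 3.590 = 41.3 h.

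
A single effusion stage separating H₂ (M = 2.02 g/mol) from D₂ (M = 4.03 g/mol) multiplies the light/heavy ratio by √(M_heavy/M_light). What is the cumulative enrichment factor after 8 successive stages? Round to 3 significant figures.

15.8

Overall factor = α^8 with α = √(4.03/2.02), i.e. (4.03/2.02)^(8/2).
= 1.99505^4 = 15.8.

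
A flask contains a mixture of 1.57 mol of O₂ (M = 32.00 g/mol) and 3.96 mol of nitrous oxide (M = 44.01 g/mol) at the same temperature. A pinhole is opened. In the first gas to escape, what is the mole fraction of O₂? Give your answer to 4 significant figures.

Rate_i ∝ x_i/√M_i (Graham's law weighted by mole fraction), so the effusate composition follows n_i/√M_i.
So x_O₂ in the escaping gas = (n_O₂/√M_O₂) / Σ(n_i/√M_i)
= (1.57/√32.00) / (1.57/√32.00 + 3.96/√44.01) = 0.2775/(0.2775 + 0.5969) = 0.3174.

0.3174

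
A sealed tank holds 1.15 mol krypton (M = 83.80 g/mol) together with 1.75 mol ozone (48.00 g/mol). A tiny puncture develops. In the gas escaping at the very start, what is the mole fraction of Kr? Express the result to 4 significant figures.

0.3322

Each component's effusion rate ∝ (its partial pressure)·(1/√M) ∝ n_i/√M_i.
So x_Kr in the escaping gas = (n_Kr/√M_Kr) / Σ(n_i/√M_i)
= (1.15/√83.80) / (1.15/√83.80 + 1.75/√48.00) = 0.1256/(0.1256 + 0.2526) = 0.3322.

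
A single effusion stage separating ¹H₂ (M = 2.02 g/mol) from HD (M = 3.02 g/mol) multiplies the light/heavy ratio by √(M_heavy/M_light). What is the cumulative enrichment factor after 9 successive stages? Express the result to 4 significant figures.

6.109

After 9 stages the ratio has grown by (√(3.02/2.02))^9 = (3.02/2.02)^(9/2).
= 1.49505^(9/2) = 6.109.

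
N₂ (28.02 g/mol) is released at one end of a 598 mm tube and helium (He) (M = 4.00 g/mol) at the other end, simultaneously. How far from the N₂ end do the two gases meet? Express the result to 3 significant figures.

164 mm

Distances travelled in equal time are proportional to diffusion rates, so d_N₂/d_He = √(M_He/M_N₂) = √(4.00/28.02) = 0.3778.
With d_N₂ + d_He = 598 mm, d_He = 598/(1 + 0.3778) = 434.0 mm.
d_N₂ = 598 − 434.0 = 164 mm.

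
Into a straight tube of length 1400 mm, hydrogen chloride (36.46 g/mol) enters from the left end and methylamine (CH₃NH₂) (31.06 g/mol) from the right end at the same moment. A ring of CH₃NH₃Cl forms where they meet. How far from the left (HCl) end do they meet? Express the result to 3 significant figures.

672 mm

In equal time, each gas travels a distance ∝ its rate ∝ 1/√M, so d_HCl/d_CH₃NH₂ = √(M_CH₃NH₂/M_HCl) = √(31.06/36.46) = 0.9230.
With d_HCl + d_CH₃NH₂ = 1400 mm, d_CH₃NH₂ = 1400/(1 + 0.9230) = 728.0 mm.
d_HCl = 1400 − 728.0 = 672 mm.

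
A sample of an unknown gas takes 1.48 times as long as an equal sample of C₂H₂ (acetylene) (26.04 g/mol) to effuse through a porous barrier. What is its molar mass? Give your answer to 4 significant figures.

57.04 g/mol

Using Graham's law: t_X/t_C₂H₂ = √(M_X/M_C₂H₂).
1.48 = √(M_X/26.04)
M_X = 26.04 × 1.48² = 26.04 × 2.190 = 57.04 g/mol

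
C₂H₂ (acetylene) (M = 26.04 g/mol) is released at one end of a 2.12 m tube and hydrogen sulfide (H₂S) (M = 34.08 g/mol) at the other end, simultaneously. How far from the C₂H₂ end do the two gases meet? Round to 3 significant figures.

In equal time, each gas travels a distance ∝ its rate ∝ 1/√M, so d_C₂H₂/d_H₂S = √(M_H₂S/M_C₂H₂) = √(34.08/26.04) = 1.144.
With d_C₂H₂ + d_H₂S = 2.12 m, d_H₂S = 2.12/(1 + 1.144) = 0.9888 m.
d_C₂H₂ = 2.12 − 0.9888 = 1.13 m.

1.13 m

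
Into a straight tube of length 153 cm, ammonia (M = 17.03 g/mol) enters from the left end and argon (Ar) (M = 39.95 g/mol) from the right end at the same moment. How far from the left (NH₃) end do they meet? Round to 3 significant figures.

92.6 cm

Distances travelled in equal time are proportional to diffusion rates, so d_NH₃/d_Ar = √(M_Ar/M_NH₃) = √(39.95/17.03) = 1.532.
With d_NH₃ + d_Ar = 153 cm, d_Ar = 153/(1 + 1.532) = 60.44 cm.
d_NH₃ = 153 − 60.44 = 92.6 cm.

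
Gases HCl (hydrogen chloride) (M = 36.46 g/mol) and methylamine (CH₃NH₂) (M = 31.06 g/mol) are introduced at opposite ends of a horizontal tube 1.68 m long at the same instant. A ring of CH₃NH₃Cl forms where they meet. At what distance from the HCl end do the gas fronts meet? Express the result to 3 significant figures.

The fronts meet when d_HCl + d_CH₃NH₂ = L with d_HCl/d_CH₃NH₂ = √(M_CH₃NH₂/M_HCl) (Graham's law). Here √(M_CH₃NH₂/M_HCl) = √(31.06/36.46) = 0.9230.
With d_HCl + d_CH₃NH₂ = 1.68 m, d_CH₃NH₂ = 1.68/(1 + 0.9230) = 0.8736 m.
d_HCl = 1.68 − 0.8736 = 0.806 m.

0.806 m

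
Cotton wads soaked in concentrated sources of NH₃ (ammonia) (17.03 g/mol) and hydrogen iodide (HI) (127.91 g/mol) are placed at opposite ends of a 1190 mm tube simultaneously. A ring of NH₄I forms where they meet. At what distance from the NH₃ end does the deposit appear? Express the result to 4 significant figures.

Graham's law gives d_NH₃/d_HI = rate_NH₃/rate_HI = √(M_HI/M_NH₃) = √(127.91/17.03) = 2.741.
With d_NH₃ + d_HI = 1190 mm, d_HI = 1190/(1 + 2.741) = 318.1 mm.
d_NH₃ = 1190 − 318.1 = 871.9 mm.

871.9 mm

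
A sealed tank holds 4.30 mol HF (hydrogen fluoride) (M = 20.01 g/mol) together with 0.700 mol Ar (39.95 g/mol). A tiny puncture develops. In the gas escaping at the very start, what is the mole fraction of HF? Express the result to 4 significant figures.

The effusion rate of species i is ∝ p_i/√M_i ∝ n_i/√M_i.
Mole fraction of HF in the effusate = (n_HF/√M_HF) / (n_HF/√M_HF + n_Ar/√M_Ar)
= (4.30/√20.01) / (4.30/√20.01 + 0.700/√39.95) = 0.9613/(0.9613 + 0.1107) = 0.8967.

0.8967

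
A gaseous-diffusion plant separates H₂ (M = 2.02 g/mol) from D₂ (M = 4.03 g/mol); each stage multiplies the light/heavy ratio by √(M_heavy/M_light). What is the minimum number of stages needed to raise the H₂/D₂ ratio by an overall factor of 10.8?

Single-stage factor α = √(4.03/2.02), so ln α = ½ ln(1.99505) = 0.3453.
Need α^N ≥ 10.8 ⇒ N ≥ ln(10.8) / ln α = 2.380 / 0.3453 = 6.89.
So at least 7 stages are needed.

7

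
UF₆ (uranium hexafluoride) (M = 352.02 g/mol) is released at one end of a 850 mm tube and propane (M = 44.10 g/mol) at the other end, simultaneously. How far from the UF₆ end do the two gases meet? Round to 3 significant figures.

222 mm

In equal time, each gas travels a distance ∝ its rate ∝ 1/√M, so d_UF₆/d_C₃H₈ = √(M_C₃H₈/M_UF₆) = √(44.10/352.02) = 0.3539.
With d_UF₆ + d_C₃H₈ = 850 mm, d_C₃H₈ = 850/(1 + 0.3539) = 627.8 mm.
d_UF₆ = 850 − 627.8 = 222 mm.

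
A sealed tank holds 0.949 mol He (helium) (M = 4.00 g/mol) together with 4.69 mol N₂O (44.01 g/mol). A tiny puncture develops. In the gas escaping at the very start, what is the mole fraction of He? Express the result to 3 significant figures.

0.402

The effusion rate of species i is ∝ p_i/√M_i ∝ n_i/√M_i.
x_He(eff) = (n_He/√M_He) / (n_He/√M_He + n_N₂O/√M_N₂O)
= (0.949/√4.00) / (0.949/√4.00 + 4.69/√44.01) = 0.4745/(0.4745 + 0.7070) = 0.402.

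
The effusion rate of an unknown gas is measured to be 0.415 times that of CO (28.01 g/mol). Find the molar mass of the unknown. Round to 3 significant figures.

Since effusion rate ∝ 1/√M, rate_X/rate_CO = √(M_CO/M_X).
0.415 = √(28.01/M_X)
M_X = 28.01 / 0.415² = 28.01 / 0.1722 = 163 g/mol

163 g/mol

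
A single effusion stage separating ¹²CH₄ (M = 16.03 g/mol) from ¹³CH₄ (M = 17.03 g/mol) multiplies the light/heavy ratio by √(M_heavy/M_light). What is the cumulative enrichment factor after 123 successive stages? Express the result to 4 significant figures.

41.33

The single-stage factor is √(M_heavy/M_light), so 123 stages give [√(17.03/16.03)]^123 = (17.03/16.03)^(123/2).
= 1.06238^(123/2) = 41.33.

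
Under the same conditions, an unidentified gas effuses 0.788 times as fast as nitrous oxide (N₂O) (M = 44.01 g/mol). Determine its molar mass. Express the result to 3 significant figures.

By Graham's law, rate_X/rate_N₂O = √(M_N₂O/M_X).
0.788 = √(44.01/M_X)
M_X = 44.01 / 0.788² = 44.01 / 0.6209 = 70.9 g/mol

70.9 g/mol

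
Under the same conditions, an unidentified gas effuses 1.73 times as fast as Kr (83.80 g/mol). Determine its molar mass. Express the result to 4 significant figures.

28.00 g/mol

Graham's law gives rate_X/rate_Kr = √(M_Kr/M_X).
1.73 = √(83.80/M_X)
M_X = 83.80 / 1.73² = 83.80 / 2.993 = 28.00 g/mol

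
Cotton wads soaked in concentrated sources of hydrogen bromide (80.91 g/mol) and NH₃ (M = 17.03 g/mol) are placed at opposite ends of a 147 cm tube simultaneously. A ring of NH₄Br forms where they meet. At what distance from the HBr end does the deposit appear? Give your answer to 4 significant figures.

46.23 cm

The fronts meet when d_HBr + d_NH₃ = L with d_HBr/d_NH₃ = √(M_NH₃/M_HBr) (Graham's law). Here √(M_NH₃/M_HBr) = √(17.03/80.91) = 0.4588.
With d_HBr + d_NH₃ = 147 cm, d_NH₃ = 147/(1 + 0.4588) = 100.8 cm.
d_HBr = 147 − 100.8 = 46.23 cm.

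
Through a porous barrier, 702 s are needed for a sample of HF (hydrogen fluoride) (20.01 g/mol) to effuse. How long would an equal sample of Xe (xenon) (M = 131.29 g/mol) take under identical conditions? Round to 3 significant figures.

1800 s

From Graham's law, t_Xe/t_HF = √(M_Xe/M_HF) = √(131.29/20.01) = √6.561 = 2.561.
So the time for Xe is 702 × 2.561 = 1800 s.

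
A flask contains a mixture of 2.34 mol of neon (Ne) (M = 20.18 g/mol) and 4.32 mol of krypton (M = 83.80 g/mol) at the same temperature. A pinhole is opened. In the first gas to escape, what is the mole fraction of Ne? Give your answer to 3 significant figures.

Rate_i ∝ x_i/√M_i (Graham's law weighted by mole fraction), so the effusate composition follows n_i/√M_i.
So x_Ne in the escaping gas = (n_Ne/√M_Ne) / Σ(n_i/√M_i)
= (2.34/√20.18) / (2.34/√20.18 + 4.32/√83.80) = 0.5209/(0.5209 + 0.4719) = 0.525.

0.525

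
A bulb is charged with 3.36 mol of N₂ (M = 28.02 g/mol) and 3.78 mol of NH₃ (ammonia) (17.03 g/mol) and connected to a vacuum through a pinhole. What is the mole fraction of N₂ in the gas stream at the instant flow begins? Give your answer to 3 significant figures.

0.409

Effusion rate of each component ∝ n_i/√M_i (partial pressure × 1/√M).
x_N₂(eff) = (n_N₂/√M_N₂) / (n_N₂/√M_N₂ + n_NH₃/√M_NH₃)
= (3.36/√28.02) / (3.36/√28.02 + 3.78/√17.03) = 0.6348/(0.6348 + 0.9160) = 0.409.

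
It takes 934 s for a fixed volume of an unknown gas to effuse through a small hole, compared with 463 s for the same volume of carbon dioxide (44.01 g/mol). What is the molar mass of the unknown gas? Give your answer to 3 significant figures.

179 g/mol

By Graham's law, t_X/t_CO₂ = √(M_X/M_CO₂).
934/463 = 2.017 = √(M_X/44.01)
M_X = 44.01 × 2.017² = 44.01 × 4.069 = 179 g/mol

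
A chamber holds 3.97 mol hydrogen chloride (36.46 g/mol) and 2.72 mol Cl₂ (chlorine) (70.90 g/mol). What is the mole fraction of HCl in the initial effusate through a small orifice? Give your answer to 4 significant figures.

The effusion rate of species i is ∝ p_i/√M_i ∝ n_i/√M_i.
Mole fraction of HCl in the effusate = (n_HCl/√M_HCl) / (n_HCl/√M_HCl + n_Cl₂/√M_Cl₂)
= (3.97/√36.46) / (3.97/√36.46 + 2.72/√70.90) = 0.6575/(0.6575 + 0.3230) = 0.6705.

0.6705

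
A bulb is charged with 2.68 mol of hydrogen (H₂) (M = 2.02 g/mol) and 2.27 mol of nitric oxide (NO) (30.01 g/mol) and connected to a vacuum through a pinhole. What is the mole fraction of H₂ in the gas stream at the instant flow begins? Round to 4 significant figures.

0.8198

The effusion rate of species i is ∝ p_i/√M_i ∝ n_i/√M_i.
So x_H₂ in the escaping gas = (n_H₂/√M_H₂) / Σ(n_i/√M_i)
= (2.68/√2.02) / (2.68/√2.02 + 2.27/√30.01) = 1.886/(1.886 + 0.4144) = 0.8198.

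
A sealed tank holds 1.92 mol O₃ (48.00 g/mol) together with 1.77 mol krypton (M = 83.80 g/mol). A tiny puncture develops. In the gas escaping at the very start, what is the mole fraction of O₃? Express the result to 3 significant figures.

Each component's effusion rate ∝ (its partial pressure)·(1/√M) ∝ n_i/√M_i.
So x_O₃ in the escaping gas = (n_O₃/√M_O₃) / Σ(n_i/√M_i)
= (1.92/√48.00) / (1.92/√48.00 + 1.77/√83.80) = 0.2771/(0.2771 + 0.1934) = 0.589.

0.589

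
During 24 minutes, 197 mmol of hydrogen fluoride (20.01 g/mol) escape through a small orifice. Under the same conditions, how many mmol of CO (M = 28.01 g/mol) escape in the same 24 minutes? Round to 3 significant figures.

167 mmol

From Graham's law, rate_CO/rate_HF = √(M_HF/M_CO) = √(20.01/28.01) = √0.7144 = 0.8452.
So the amount for CO is 197 × 0.8452 = 167 mmol.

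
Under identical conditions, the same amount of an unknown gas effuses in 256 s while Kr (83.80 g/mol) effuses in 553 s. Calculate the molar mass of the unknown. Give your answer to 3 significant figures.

18.0 g/mol

Using Graham's law: t_X/t_Kr = √(M_X/M_Kr).
256/553 = 0.4629 = √(M_X/83.80)
M_X = 83.80 × 0.4629² = 83.80 × 0.2143 = 18.0 g/mol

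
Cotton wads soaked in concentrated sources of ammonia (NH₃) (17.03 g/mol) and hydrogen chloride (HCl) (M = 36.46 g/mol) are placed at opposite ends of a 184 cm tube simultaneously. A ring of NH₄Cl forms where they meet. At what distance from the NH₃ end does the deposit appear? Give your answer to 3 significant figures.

109 cm

In equal time, each gas travels a distance ∝ its rate ∝ 1/√M, so d_NH₃/d_HCl = √(M_HCl/M_NH₃) = √(36.46/17.03) = 1.463.
With d_NH₃ + d_HCl = 184 cm, d_HCl = 184/(1 + 1.463) = 74.70 cm.
d_NH₃ = 184 − 74.70 = 109 cm.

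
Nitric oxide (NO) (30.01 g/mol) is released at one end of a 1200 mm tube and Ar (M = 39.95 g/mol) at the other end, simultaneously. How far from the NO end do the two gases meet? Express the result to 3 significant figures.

The fronts meet when d_NO + d_Ar = L with d_NO/d_Ar = √(M_Ar/M_NO) (Graham's law). Here √(M_Ar/M_NO) = √(39.95/30.01) = 1.154.
With d_NO + d_Ar = 1200 mm, d_Ar = 1200/(1 + 1.154) = 557.2 mm.
d_NO = 1200 − 557.2 = 643 mm.

643 mm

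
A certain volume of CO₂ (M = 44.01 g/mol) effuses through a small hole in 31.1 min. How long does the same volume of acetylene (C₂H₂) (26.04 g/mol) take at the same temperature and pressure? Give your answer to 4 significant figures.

23.92 min

Since effusion rate ∝ 1/√M, t_C₂H₂/t_CO₂ = √(M_C₂H₂/M_CO₂) = √(26.04/44.01) = √0.5917 = 0.7692.
So the time for C₂H₂ is 31.1 × 0.7692 = 23.92 min.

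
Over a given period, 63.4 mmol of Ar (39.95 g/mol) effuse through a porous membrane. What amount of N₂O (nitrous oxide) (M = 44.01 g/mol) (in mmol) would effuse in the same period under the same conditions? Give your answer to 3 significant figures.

60.4 mmol

By Graham's law, rate_N₂O/rate_Ar = √(M_Ar/M_N₂O) = √(39.95/44.01) = √0.9077 = 0.9528.
So the amount for N₂O is 63.4 × 0.9528 = 60.4 mmol.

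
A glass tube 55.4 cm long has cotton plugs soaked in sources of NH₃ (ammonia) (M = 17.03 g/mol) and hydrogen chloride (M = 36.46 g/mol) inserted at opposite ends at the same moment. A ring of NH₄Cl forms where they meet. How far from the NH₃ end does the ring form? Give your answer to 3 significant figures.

In equal time, each gas travels a distance ∝ its rate ∝ 1/√M, so d_NH₃/d_HCl = √(M_HCl/M_NH₃) = √(36.46/17.03) = 1.463.
With d_NH₃ + d_HCl = 55.4 cm, d_HCl = 55.4/(1 + 1.463) = 22.49 cm.
d_NH₃ = 55.4 − 22.49 = 32.9 cm.

32.9 cm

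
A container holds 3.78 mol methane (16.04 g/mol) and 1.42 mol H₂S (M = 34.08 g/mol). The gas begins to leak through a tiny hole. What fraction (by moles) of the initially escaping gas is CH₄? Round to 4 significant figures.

The effusion rate of species i is ∝ p_i/√M_i ∝ n_i/√M_i.
So x_CH₄ in the escaping gas = (n_CH₄/√M_CH₄) / Σ(n_i/√M_i)
= (3.78/√16.04) / (3.78/√16.04 + 1.42/√34.08) = 0.9438/(0.9438 + 0.2432) = 0.7951.

0.7951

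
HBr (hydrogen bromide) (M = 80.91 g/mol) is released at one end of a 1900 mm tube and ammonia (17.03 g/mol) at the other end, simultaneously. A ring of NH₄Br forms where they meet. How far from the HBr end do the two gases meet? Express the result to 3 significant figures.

Graham's law gives d_HBr/d_NH₃ = rate_HBr/rate_NH₃ = √(M_NH₃/M_HBr) = √(17.03/80.91) = 0.4588.
With d_HBr + d_NH₃ = 1900 mm, d_NH₃ = 1900/(1 + 0.4588) = 1302 mm.
d_HBr = 1900 − 1302 = 598 mm.

598 mm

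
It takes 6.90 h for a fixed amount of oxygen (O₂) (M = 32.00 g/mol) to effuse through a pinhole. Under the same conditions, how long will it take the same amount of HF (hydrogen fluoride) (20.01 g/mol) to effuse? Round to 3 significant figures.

5.46 h

From Graham's law, t_HF/t_O₂ = √(M_HF/M_O₂) = √(20.01/32.00) = √0.6253 = 0.7908.
So the time for HF is 6.90 × 0.7908 = 5.46 h.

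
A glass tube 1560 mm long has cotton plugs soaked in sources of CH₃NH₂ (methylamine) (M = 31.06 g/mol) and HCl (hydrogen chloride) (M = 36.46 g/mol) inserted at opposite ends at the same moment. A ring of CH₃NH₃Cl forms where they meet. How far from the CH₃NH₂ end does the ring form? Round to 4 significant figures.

The fronts meet when d_CH₃NH₂ + d_HCl = L with d_CH₃NH₂/d_HCl = √(M_HCl/M_CH₃NH₂) (Graham's law). Here √(M_HCl/M_CH₃NH₂) = √(36.46/31.06) = 1.083.
With d_CH₃NH₂ + d_HCl = 1560 mm, d_HCl = 1560/(1 + 1.083) = 748.8 mm.
d_CH₃NH₂ = 1560 − 748.8 = 811.2 mm.

811.2 mm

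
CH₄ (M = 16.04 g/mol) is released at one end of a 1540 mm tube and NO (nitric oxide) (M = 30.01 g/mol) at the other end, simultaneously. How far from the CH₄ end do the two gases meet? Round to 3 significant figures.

890 mm

The fronts meet when d_CH₄ + d_NO = L with d_CH₄/d_NO = √(M_NO/M_CH₄) (Graham's law). Here √(M_NO/M_CH₄) = √(30.01/16.04) = 1.368.
With d_CH₄ + d_NO = 1540 mm, d_NO = 1540/(1 + 1.368) = 650.4 mm.
d_CH₄ = 1540 − 650.4 = 890 mm.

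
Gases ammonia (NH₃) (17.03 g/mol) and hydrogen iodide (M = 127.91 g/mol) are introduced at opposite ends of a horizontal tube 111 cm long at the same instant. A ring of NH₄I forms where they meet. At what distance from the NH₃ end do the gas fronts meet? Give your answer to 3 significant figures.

81.3 cm

The fronts meet when d_NH₃ + d_HI = L with d_NH₃/d_HI = √(M_HI/M_NH₃) (Graham's law). Here √(M_HI/M_NH₃) = √(127.91/17.03) = 2.741.
With d_NH₃ + d_HI = 111 cm, d_HI = 111/(1 + 2.741) = 29.67 cm.
d_NH₃ = 111 − 29.67 = 81.3 cm.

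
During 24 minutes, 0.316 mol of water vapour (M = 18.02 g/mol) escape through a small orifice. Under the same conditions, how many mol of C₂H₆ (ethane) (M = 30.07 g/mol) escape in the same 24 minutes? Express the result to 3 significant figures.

0.245 mol

Using Graham's law: rate_C₂H₆/rate_H₂O = √(M_H₂O/M_C₂H₆) = √(18.02/30.07) = √0.5993 = 0.7741.
So the amount for C₂H₆ is 0.316 × 0.7741 = 0.245 mol.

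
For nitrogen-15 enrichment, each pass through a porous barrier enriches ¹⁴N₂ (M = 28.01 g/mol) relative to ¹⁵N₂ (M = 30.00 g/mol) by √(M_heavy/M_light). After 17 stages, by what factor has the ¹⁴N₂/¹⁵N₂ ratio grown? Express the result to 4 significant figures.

The single-stage factor is √(M_heavy/M_light), so 17 stages give [√(30.00/28.01)]^17 = (30.00/28.01)^(17/2).
= 1.07105^(17/2) = 1.792.

1.792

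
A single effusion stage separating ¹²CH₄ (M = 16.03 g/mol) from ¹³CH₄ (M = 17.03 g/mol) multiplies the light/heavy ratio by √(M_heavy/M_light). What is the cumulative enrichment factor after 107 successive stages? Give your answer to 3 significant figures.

Each stage multiplies the ratio by α = √(17.03/16.03), so after 107 stages the overall factor is α^107 = (17.03/16.03)^(107/2).
= 1.06238^(107/2) = 25.5.

25.5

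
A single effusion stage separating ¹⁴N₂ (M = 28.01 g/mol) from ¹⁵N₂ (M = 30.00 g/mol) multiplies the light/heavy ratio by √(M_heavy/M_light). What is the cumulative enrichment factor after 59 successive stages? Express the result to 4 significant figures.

After 59 stages the ratio has grown by (√(30.00/28.01))^59 = (30.00/28.01)^(59/2).
= 1.07105^(59/2) = 7.574.

7.574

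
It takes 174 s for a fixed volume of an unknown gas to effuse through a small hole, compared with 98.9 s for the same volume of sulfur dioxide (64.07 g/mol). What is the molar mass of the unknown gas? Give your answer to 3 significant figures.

From Graham's law, t_X/t_SO₂ = √(M_X/M_SO₂).
174/98.9 = 1.759 = √(M_X/64.07)
M_X = 64.07 × 1.759² = 64.07 × 3.095 = 198 g/mol

198 g/mol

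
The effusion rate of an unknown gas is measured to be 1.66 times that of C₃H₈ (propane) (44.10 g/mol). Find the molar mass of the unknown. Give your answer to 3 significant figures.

16.0 g/mol

Graham's law gives rate_X/rate_C₃H₈ = √(M_C₃H₈/M_X).
1.66 = √(44.10/M_X)
M_X = 44.10 / 1.66² = 44.10 / 2.756 = 16.0 g/mol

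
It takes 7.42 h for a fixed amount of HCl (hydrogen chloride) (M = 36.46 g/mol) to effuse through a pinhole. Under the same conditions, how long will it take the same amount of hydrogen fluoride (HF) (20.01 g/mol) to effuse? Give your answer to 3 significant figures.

5.50 h

From Graham's law, t_HF/t_HCl = √(M_HF/M_HCl) = √(20.01/36.46) = √0.5488 = 0.7408.
So the time for HF is 7.42 × 0.7408 = 5.50 h.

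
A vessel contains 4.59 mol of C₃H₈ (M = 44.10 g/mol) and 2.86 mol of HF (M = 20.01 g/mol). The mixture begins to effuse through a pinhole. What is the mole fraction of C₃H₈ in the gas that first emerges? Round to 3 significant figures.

0.519

The effusion rate of species i is ∝ p_i/√M_i ∝ n_i/√M_i.
Mole fraction of C₃H₈ in the effusate = (n_C₃H₈/√M_C₃H₈) / (n_C₃H₈/√M_C₃H₈ + n_HF/√M_HF)
= (4.59/√44.10) / (4.59/√44.10 + 2.86/√20.01) = 0.6912/(0.6912 + 0.6394) = 0.519.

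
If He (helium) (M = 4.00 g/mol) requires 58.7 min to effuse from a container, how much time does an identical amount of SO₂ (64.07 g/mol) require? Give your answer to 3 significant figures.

From Graham's law, t_SO₂/t_He = √(M_SO₂/M_He) = √(64.07/4.00) = √16.02 = 4.002.
So the time for SO₂ is 58.7 × 4.002 = 235 min.

235 min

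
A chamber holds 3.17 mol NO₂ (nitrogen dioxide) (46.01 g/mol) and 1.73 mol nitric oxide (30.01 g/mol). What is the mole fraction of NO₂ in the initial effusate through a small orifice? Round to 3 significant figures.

Each component's effusion rate ∝ (its partial pressure)·(1/√M) ∝ n_i/√M_i.
x_NO₂(eff) = (n_NO₂/√M_NO₂) / (n_NO₂/√M_NO₂ + n_NO/√M_NO)
= (3.17/√46.01) / (3.17/√46.01 + 1.73/√30.01) = 0.4673/(0.4673 + 0.3158) = 0.597.

0.597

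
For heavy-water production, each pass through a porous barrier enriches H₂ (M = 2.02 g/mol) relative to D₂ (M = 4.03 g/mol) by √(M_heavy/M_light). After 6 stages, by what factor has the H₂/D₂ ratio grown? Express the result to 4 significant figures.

7.941

The single-stage factor is √(M_heavy/M_light), so 6 stages give [√(4.03/2.02)]^6 = (4.03/2.02)^(6/2).
= 1.99505^3 = 7.941.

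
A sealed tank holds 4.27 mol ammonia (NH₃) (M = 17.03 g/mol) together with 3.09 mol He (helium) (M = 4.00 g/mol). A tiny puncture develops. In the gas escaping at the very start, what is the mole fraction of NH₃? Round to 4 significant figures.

0.4011

Each component's effusion rate ∝ (its partial pressure)·(1/√M) ∝ n_i/√M_i.
Mole fraction of NH₃ in the effusate = (n_NH₃/√M_NH₃) / (n_NH₃/√M_NH₃ + n_He/√M_He)
= (4.27/√17.03) / (4.27/√17.03 + 3.09/√4.00) = 1.035/(1.035 + 1.545) = 0.4011.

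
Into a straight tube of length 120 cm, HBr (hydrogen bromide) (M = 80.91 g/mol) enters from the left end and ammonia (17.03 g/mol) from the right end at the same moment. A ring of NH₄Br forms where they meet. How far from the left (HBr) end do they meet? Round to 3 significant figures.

37.7 cm

The fronts meet when d_HBr + d_NH₃ = L with d_HBr/d_NH₃ = √(M_NH₃/M_HBr) (Graham's law). Here √(M_NH₃/M_HBr) = √(17.03/80.91) = 0.4588.
With d_HBr + d_NH₃ = 120 cm, d_NH₃ = 120/(1 + 0.4588) = 82.26 cm.
d_HBr = 120 − 82.26 = 37.7 cm.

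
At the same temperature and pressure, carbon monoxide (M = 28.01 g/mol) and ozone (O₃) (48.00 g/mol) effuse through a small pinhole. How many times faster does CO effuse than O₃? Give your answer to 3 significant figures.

1.31

Since effusion rate ∝ 1/√M, rate_CO/rate_O₃ = √(M_O₃/M_CO) = √(48.00/28.01) = √1.714 = 1.31.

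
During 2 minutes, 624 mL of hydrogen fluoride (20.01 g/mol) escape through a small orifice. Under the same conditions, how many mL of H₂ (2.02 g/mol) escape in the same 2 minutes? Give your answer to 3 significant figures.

Using Graham's law: rate_H₂/rate_HF = √(M_HF/M_H₂) = √(20.01/2.02) = √9.906 = 3.147.
So the volume for H₂ is 624 × 3.147 = 1960 mL.

1960 mL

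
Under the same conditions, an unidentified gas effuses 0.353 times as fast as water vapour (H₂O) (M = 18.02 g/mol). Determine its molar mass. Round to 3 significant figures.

145 g/mol

Using Graham's law: rate_X/rate_H₂O = √(M_H₂O/M_X).
0.353 = √(18.02/M_X)
M_X = 18.02 / 0.353² = 18.02 / 0.1246 = 145 g/mol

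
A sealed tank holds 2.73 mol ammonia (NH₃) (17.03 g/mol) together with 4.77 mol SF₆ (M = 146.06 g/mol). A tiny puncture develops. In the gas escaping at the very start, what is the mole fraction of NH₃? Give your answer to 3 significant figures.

Effusion rate of each component ∝ n_i/√M_i (partial pressure × 1/√M).
Mole fraction of NH₃ in the effusate = (n_NH₃/√M_NH₃) / (n_NH₃/√M_NH₃ + n_SF₆/√M_SF₆)
= (2.73/√17.03) / (2.73/√17.03 + 4.77/√146.06) = 0.6615/(0.6615 + 0.3947) = 0.626.

0.626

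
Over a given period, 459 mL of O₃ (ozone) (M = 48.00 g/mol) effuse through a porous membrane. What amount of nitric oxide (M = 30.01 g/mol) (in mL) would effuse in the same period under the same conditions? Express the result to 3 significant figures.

Using Graham's law: rate_NO/rate_O₃ = √(M_O₃/M_NO) = √(48.00/30.01) = √1.599 = 1.265.
So the volume for NO is 459 × 1.265 = 580 mL.

580 mL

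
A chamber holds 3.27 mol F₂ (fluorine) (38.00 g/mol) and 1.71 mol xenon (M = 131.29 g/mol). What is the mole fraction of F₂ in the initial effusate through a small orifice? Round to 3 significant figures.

0.780

Effusion rate of each component ∝ n_i/√M_i (partial pressure × 1/√M).
x_F₂(eff) = (n_F₂/√M_F₂) / (n_F₂/√M_F₂ + n_Xe/√M_Xe)
= (3.27/√38.00) / (3.27/√38.00 + 1.71/√131.29) = 0.5305/(0.5305 + 0.1492) = 0.780.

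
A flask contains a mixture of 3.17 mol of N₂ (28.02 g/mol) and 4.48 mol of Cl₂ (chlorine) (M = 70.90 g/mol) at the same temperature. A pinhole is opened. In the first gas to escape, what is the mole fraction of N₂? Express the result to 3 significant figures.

Each component's effusion rate ∝ (its partial pressure)·(1/√M) ∝ n_i/√M_i.
x_N₂(eff) = (n_N₂/√M_N₂) / (n_N₂/√M_N₂ + n_Cl₂/√M_Cl₂)
= (3.17/√28.02) / (3.17/√28.02 + 4.48/√70.90) = 0.5989/(0.5989 + 0.5321) = 0.530.

0.530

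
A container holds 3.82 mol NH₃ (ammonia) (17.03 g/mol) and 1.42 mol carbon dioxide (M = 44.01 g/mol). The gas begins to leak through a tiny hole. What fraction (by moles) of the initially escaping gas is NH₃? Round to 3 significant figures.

0.812

Rate_i ∝ x_i/√M_i (Graham's law weighted by mole fraction), so the effusate composition follows n_i/√M_i.
x_NH₃(eff) = (n_NH₃/√M_NH₃) / (n_NH₃/√M_NH₃ + n_CO₂/√M_CO₂)
= (3.82/√17.03) / (3.82/√17.03 + 1.42/√44.01) = 0.9257/(0.9257 + 0.2140) = 0.812.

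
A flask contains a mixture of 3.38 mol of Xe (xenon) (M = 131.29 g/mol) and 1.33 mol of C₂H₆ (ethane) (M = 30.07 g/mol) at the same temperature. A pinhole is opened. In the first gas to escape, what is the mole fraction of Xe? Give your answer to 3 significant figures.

0.549

Each component's effusion rate ∝ (its partial pressure)·(1/√M) ∝ n_i/√M_i.
Mole fraction of Xe in the effusate = (n_Xe/√M_Xe) / (n_Xe/√M_Xe + n_C₂H₆/√M_C₂H₆)
= (3.38/√131.29) / (3.38/√131.29 + 1.33/√30.07) = 0.2950/(0.2950 + 0.2425) = 0.549.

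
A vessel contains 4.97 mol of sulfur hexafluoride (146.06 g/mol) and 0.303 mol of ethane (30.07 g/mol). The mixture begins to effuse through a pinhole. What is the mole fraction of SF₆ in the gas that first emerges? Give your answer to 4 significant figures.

Each component's effusion rate ∝ (its partial pressure)·(1/√M) ∝ n_i/√M_i.
So x_SF₆ in the escaping gas = (n_SF₆/√M_SF₆) / Σ(n_i/√M_i)
= (4.97/√146.06) / (4.97/√146.06 + 0.303/√30.07) = 0.4112/(0.4112 + 0.05526) = 0.8816.

0.8816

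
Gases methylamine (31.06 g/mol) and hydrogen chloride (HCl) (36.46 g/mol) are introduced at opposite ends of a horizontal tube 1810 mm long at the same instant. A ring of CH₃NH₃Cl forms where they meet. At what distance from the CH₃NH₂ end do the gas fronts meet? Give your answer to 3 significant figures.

941 mm

The fronts meet when d_CH₃NH₂ + d_HCl = L with d_CH₃NH₂/d_HCl = √(M_HCl/M_CH₃NH₂) (Graham's law). Here √(M_HCl/M_CH₃NH₂) = √(36.46/31.06) = 1.083.
With d_CH₃NH₂ + d_HCl = 1810 mm, d_HCl = 1810/(1 + 1.083) = 868.8 mm.
d_CH₃NH₂ = 1810 − 868.8 = 941 mm.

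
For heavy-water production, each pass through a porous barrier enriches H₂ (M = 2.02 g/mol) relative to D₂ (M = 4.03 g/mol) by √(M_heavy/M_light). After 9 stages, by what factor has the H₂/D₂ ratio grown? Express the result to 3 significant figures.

22.4

Each stage multiplies the ratio by α = √(4.03/2.02), so after 9 stages the overall factor is α^9 = (4.03/2.02)^(9/2).
= 1.99505^(9/2) = 22.4.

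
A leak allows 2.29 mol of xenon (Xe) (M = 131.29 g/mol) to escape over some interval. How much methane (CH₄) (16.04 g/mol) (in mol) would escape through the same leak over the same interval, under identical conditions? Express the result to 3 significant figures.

6.55 mol

By Graham's law, rate_CH₄/rate_Xe = √(M_Xe/M_CH₄) = √(131.29/16.04) = √8.185 = 2.861.
So the amount for CH₄ is 2.29 × 2.861 = 6.55 mol.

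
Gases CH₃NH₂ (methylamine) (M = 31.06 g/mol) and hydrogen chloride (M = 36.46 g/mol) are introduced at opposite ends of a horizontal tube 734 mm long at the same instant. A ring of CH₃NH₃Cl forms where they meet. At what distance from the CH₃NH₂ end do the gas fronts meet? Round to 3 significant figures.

382 mm

Graham's law gives d_CH₃NH₂/d_HCl = rate_CH₃NH₂/rate_HCl = √(M_HCl/M_CH₃NH₂) = √(36.46/31.06) = 1.083.
With d_CH₃NH₂ + d_HCl = 734 mm, d_HCl = 734/(1 + 1.083) = 352.3 mm.
d_CH₃NH₂ = 734 − 352.3 = 382 mm.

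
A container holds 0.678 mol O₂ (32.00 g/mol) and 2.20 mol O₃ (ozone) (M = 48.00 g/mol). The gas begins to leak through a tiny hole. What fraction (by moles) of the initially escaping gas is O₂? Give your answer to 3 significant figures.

0.274

Rate_i ∝ x_i/√M_i (Graham's law weighted by mole fraction), so the effusate composition follows n_i/√M_i.
x_O₂(eff) = (n_O₂/√M_O₂) / (n_O₂/√M_O₂ + n_O₃/√M_O₃)
= (0.678/√32.00) / (0.678/√32.00 + 2.20/√48.00) = 0.1199/(0.1199 + 0.3175) = 0.274.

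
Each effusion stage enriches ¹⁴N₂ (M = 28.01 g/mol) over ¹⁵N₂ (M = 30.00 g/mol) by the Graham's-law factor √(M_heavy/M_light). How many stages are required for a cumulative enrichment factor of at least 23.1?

92

Per stage α = (30.00/28.01)^(1/2) = 1.07105^0.5, giving ln α = 0.03432.
Need α^N ≥ 23.1 ⇒ N ≥ ln(23.1) / ln α = 3.140 / 0.03432 = 91.49.
So at least 92 stages are needed.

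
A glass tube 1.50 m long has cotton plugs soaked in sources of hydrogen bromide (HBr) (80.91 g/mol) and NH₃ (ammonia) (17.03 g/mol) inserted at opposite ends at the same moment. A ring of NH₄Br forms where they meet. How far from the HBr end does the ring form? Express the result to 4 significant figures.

Distances travelled in equal time are proportional to diffusion rates, so d_HBr/d_NH₃ = √(M_NH₃/M_HBr) = √(17.03/80.91) = 0.4588.
With d_HBr + d_NH₃ = 1.50 m, d_NH₃ = 1.50/(1 + 0.4588) = 1.028 m.
d_HBr = 1.50 − 1.028 = 0.4717 m.

0.4717 m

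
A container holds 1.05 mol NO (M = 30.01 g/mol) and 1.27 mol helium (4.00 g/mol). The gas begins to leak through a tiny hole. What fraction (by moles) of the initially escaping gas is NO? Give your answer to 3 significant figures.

Rate_i ∝ x_i/√M_i (Graham's law weighted by mole fraction), so the effusate composition follows n_i/√M_i.
So x_NO in the escaping gas = (n_NO/√M_NO) / Σ(n_i/√M_i)
= (1.05/√30.01) / (1.05/√30.01 + 1.27/√4.00) = 0.1917/(0.1917 + 0.6350) = 0.232.

0.232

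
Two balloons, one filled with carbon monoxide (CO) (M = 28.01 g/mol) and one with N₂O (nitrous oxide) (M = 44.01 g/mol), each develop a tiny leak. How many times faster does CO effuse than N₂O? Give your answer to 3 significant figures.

1.25

Graham's law gives rate_CO/rate_N₂O = √(M_N₂O/M_CO) = √(44.01/28.01) = √1.571 = 1.25.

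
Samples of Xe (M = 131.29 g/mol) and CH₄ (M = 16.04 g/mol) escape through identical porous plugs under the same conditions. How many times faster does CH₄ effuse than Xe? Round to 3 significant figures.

2.86

Graham's law gives rate_CH₄/rate_Xe = √(M_Xe/M_CH₄) = √(131.29/16.04) = √8.185 = 2.86.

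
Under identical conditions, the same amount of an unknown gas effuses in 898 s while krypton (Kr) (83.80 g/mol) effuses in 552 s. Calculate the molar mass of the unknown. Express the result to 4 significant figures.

From Graham's law, t_X/t_Kr = √(M_X/M_Kr).
898/552 = 1.627 = √(M_X/83.80)
M_X = 83.80 × 1.627² = 83.80 × 2.647 = 221.8 g/mol

221.8 g/mol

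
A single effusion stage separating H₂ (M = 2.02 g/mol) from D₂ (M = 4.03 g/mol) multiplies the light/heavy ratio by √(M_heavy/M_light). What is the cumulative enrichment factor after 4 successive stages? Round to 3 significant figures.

3.98

Each stage multiplies the ratio by α = √(4.03/2.02), so after 4 stages the overall factor is α^4 = (4.03/2.02)^(4/2).
= 1.99505^2 = 3.98.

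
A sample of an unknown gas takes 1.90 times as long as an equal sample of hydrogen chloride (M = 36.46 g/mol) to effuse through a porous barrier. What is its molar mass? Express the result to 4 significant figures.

By Graham's law, t_X/t_HCl = √(M_X/M_HCl).
1.90 = √(M_X/36.46)
M_X = 36.46 × 1.90² = 36.46 × 3.610 = 131.6 g/mol

131.6 g/mol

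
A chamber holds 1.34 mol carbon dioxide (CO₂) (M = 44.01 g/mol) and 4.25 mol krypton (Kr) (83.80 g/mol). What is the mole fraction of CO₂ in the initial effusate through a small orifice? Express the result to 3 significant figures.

0.303

Each component's effusion rate ∝ (its partial pressure)·(1/√M) ∝ n_i/√M_i.
x_CO₂(eff) = (n_CO₂/√M_CO₂) / (n_CO₂/√M_CO₂ + n_Kr/√M_Kr)
= (1.34/√44.01) / (1.34/√44.01 + 4.25/√83.80) = 0.2020/(0.2020 + 0.4643) = 0.303.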